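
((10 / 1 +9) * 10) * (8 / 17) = 1520 / 17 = 89.41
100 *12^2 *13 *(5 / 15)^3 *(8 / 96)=5200 / 9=577.78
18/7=2.57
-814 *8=-6512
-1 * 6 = -6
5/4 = 1.25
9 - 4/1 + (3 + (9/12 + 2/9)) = 323/36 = 8.97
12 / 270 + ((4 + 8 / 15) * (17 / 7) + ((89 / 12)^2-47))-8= 55747 / 5040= 11.06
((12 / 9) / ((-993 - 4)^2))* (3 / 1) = 4 / 994009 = 0.00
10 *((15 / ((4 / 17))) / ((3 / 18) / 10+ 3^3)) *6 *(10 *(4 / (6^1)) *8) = 12240000 / 1621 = 7550.89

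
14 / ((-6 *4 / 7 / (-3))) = 49 / 4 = 12.25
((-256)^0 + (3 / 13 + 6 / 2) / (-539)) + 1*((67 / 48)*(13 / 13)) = 114827 / 48048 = 2.39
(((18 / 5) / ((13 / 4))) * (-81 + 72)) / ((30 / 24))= -2592 / 325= -7.98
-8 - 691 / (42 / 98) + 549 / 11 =-51824 / 33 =-1570.42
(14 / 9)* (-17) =-238 / 9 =-26.44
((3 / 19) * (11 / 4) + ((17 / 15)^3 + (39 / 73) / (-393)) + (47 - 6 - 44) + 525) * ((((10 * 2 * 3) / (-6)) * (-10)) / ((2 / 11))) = 14135563343759 / 49058190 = 288138.71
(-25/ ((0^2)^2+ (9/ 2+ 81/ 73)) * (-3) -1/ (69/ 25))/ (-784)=-27225/ 1640912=-0.02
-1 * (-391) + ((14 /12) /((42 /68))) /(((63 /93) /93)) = 40970 /63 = 650.32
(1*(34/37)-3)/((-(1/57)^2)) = 250173/37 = 6761.43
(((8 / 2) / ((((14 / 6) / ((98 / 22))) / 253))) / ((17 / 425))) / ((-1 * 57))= -16100 / 19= -847.37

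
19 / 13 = 1.46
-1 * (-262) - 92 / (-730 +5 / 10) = 382442 / 1459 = 262.13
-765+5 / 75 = -11474 / 15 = -764.93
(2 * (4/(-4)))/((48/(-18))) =0.75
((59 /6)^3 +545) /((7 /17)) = 784669 /216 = 3632.73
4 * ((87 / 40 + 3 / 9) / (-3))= -301 / 90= -3.34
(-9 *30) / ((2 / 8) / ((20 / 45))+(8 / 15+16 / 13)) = -842400 / 7259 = -116.05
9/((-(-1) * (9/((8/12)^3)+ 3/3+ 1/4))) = 72/253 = 0.28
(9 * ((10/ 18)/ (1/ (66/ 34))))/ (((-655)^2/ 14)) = 462/ 1458685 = 0.00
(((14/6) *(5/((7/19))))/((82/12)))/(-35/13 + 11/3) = 195/41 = 4.76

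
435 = 435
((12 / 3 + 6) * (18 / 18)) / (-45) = -2 / 9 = -0.22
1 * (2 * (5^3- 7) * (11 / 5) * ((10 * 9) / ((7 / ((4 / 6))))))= 31152 / 7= 4450.29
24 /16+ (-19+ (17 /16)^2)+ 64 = 12193 /256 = 47.63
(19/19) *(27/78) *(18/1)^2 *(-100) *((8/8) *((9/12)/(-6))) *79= 1439775/13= 110751.92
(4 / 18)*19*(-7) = -266 / 9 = -29.56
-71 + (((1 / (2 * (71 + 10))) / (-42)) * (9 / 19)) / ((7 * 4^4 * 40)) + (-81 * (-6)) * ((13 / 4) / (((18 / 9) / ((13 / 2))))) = 5212279618559 / 1029611520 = 5062.37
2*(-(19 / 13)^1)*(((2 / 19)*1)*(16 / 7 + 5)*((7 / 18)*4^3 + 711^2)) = -309394084 / 273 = -1133311.66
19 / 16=1.19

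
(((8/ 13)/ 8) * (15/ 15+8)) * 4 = 36/ 13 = 2.77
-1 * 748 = -748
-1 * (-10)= 10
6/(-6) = -1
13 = 13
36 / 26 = 18 / 13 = 1.38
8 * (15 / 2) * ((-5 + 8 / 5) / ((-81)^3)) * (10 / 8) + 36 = 6377377 / 177147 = 36.00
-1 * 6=-6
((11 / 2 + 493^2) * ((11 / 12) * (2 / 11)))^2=236301959881 / 144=1640985832.51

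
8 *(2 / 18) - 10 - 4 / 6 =-88 / 9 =-9.78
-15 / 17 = -0.88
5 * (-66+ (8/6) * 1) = -970/3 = -323.33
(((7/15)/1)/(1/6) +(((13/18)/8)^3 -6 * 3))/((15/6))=-226923799/37324800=-6.08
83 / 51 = 1.63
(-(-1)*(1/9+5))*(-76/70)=-5.55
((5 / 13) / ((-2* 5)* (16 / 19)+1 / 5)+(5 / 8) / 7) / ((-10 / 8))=-4833 / 142142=-0.03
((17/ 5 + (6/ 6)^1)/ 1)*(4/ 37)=88/ 185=0.48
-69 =-69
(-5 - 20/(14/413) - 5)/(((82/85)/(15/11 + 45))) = -13005000/451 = -28835.92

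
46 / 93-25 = -2279 / 93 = -24.51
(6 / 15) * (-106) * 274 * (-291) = 16903608 / 5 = 3380721.60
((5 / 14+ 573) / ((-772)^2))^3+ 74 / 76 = 10746316762485573060633 / 11036757745973845458944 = 0.97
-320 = -320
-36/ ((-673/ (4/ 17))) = 144/ 11441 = 0.01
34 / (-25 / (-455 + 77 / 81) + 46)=1250452 / 1693813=0.74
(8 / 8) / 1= 1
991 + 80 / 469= 464859 / 469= 991.17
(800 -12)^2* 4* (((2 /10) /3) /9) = 2483776 /135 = 18398.34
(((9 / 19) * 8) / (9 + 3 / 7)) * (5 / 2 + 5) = 630 / 209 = 3.01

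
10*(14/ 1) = 140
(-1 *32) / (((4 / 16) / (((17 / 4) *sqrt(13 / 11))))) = -591.39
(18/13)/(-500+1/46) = -828/298987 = -0.00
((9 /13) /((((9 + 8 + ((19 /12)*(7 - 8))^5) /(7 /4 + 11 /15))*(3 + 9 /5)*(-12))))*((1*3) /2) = -144828 /22802585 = -0.01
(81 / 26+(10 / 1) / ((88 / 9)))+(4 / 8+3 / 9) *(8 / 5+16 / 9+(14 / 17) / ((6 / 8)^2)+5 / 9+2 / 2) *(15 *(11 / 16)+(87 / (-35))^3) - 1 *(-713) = 10359750925889 / 15008994000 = 690.24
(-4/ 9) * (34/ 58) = -68/ 261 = -0.26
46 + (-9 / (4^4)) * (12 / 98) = 288485 / 6272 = 46.00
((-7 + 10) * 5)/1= 15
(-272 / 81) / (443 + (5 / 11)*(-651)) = -1496 / 65529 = -0.02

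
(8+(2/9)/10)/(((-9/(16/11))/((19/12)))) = -2.05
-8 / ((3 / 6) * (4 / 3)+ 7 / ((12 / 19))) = -32 / 47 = -0.68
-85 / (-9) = 85 / 9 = 9.44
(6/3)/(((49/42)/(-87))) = -1044/7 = -149.14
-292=-292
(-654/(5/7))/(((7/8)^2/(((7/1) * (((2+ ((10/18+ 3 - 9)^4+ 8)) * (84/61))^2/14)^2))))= -50560248859599373727821124986314752/527914051535649445335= -95773637228493.24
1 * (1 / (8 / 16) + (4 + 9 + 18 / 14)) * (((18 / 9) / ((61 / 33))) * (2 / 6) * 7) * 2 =5016 / 61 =82.23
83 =83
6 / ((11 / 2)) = 12 / 11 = 1.09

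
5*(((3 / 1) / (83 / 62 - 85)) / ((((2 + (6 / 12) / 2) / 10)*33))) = -12400 / 513513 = -0.02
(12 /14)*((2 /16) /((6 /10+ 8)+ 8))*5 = 75 /2324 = 0.03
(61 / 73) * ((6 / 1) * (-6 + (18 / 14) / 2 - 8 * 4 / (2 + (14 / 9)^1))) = -36783 / 511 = -71.98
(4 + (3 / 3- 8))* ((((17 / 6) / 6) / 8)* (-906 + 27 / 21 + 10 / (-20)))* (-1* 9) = -646323 / 448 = -1442.69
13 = 13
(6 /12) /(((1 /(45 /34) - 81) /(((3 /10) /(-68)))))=27 /982192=0.00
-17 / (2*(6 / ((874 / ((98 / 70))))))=-37145 / 42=-884.40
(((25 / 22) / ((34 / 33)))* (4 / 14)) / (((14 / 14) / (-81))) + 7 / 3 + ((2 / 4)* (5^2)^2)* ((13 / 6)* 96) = 46393441 / 714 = 64976.81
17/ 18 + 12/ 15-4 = -203/ 90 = -2.26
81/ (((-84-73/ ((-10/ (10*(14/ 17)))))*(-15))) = 459/ 2030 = 0.23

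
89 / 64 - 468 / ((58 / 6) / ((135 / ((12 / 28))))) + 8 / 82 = -1160376995 / 76096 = -15248.86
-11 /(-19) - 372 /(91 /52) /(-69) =11195 /3059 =3.66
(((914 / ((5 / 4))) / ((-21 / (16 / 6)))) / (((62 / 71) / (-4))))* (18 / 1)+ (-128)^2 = 26083072 / 1085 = 24039.70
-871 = -871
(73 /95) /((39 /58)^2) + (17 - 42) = -3366803 /144495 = -23.30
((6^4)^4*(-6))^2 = 286511799958070431838109696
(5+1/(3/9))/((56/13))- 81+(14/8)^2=-8521/112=-76.08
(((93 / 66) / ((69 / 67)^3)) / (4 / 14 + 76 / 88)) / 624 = 65265571 / 36283162032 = 0.00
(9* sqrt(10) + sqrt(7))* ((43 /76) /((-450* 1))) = -43* sqrt(10) /3800-43* sqrt(7) /34200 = -0.04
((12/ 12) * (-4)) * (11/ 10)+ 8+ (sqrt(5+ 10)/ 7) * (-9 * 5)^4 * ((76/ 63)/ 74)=18/ 5+ 17313750 * sqrt(15)/ 1813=36989.74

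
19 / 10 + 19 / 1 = 209 / 10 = 20.90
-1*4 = -4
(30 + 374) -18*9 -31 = 211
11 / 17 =0.65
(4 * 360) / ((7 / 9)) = 1851.43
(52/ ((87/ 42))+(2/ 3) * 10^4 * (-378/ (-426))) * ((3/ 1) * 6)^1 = 220170384/ 2059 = 106930.74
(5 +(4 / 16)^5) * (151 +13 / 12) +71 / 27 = 84403241 / 110592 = 763.19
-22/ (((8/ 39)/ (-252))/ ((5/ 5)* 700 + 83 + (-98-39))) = 17459442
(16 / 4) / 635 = 4 / 635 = 0.01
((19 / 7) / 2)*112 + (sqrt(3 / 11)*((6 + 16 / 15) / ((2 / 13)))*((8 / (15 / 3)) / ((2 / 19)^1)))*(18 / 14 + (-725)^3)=152-139683424091224*sqrt(33) / 5775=-138947217228.95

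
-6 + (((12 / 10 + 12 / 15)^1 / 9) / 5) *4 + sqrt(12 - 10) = -262 / 45 + sqrt(2) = -4.41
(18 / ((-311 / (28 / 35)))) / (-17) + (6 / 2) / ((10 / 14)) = 111099 / 26435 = 4.20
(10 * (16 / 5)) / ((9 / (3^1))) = 32 / 3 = 10.67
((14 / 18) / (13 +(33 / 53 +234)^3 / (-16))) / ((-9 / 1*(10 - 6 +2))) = 8337112 / 467236377489537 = 0.00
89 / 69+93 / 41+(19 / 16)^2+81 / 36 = 5227669 / 724224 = 7.22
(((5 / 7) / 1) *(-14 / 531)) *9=-10 / 59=-0.17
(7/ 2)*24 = 84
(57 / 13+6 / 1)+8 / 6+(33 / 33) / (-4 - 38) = 11.69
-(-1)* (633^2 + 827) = 401516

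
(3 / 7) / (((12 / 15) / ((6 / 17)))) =45 / 238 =0.19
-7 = -7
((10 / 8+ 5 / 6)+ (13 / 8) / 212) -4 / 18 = 28525 / 15264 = 1.87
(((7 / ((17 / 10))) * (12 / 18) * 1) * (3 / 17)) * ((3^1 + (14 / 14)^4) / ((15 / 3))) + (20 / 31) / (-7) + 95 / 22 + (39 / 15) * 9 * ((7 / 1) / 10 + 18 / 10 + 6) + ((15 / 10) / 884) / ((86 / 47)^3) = 46434727339337059 / 228164965188160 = 203.51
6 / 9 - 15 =-43 / 3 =-14.33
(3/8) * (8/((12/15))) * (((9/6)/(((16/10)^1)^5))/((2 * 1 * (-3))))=-46875/524288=-0.09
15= 15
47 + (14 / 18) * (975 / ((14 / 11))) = 3857 / 6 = 642.83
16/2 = 8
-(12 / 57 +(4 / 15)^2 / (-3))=-2396 / 12825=-0.19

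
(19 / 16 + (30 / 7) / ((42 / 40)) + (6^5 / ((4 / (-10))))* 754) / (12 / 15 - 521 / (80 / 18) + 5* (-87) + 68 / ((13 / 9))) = 746959181085 / 25701578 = 29062.78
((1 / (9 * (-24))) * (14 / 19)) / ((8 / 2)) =-7 / 8208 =-0.00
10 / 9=1.11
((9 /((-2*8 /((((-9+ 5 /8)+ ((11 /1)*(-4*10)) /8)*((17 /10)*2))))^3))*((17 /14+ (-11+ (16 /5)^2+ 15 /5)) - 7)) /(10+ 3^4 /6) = -7151298943120371 /2156134400000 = -3316.72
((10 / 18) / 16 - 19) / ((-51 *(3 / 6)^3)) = 2731 / 918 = 2.97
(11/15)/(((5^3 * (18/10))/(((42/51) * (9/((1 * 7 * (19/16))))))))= 352/121125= 0.00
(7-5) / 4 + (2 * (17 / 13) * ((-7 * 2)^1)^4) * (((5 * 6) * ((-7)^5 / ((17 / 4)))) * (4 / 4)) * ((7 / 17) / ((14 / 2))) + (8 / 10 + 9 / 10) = -774789251969 / 1105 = -701166743.86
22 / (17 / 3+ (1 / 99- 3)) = 2178 / 265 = 8.22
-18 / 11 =-1.64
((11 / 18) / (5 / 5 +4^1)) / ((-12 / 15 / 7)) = -1.07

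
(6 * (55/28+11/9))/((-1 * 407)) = -73/1554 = -0.05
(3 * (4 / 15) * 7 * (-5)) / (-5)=28 / 5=5.60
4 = 4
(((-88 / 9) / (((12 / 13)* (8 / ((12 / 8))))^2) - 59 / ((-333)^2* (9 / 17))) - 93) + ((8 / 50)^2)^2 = -18643412863059803 / 199600200000000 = -93.40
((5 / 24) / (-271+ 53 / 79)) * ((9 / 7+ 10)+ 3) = -9875 / 896952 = -0.01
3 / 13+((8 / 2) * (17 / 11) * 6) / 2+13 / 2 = 7229 / 286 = 25.28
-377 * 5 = -1885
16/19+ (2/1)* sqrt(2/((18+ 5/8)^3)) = 64* sqrt(149)/22201+ 16/19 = 0.88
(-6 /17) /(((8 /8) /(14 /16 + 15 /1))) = -381 /68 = -5.60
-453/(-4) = 453/4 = 113.25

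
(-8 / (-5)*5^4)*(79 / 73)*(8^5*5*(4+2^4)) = 258867200000 / 73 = 3546126027.40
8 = 8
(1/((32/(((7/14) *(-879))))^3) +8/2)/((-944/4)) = 678102863/61865984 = 10.96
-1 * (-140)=140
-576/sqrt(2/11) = -288 * sqrt(22) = -1350.84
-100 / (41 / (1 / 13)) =-100 / 533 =-0.19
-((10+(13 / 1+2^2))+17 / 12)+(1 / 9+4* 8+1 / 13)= 1765 / 468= 3.77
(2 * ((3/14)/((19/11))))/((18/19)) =11/42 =0.26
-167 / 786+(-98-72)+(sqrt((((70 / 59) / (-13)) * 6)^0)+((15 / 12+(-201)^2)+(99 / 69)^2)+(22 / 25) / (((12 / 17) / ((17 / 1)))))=836916181117 / 20789700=40256.29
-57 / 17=-3.35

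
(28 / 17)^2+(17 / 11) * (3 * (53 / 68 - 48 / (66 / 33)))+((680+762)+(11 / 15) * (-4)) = 254470121 / 190740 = 1334.12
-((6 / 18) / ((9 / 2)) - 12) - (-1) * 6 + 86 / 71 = 36686 / 1917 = 19.14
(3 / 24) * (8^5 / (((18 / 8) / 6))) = 10922.67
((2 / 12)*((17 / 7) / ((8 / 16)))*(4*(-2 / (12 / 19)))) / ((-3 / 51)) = 174.32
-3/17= -0.18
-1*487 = -487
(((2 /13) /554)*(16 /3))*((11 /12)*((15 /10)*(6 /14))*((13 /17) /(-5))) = -22 /164815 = -0.00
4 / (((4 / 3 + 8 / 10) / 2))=15 / 4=3.75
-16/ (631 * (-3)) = 16/ 1893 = 0.01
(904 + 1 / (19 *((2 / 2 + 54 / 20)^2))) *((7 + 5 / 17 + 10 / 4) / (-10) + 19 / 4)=7536251102 / 2210935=3408.63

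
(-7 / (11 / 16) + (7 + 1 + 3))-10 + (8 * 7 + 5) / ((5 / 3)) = 1508 / 55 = 27.42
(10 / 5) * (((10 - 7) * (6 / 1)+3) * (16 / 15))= 224 / 5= 44.80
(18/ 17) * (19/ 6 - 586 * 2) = -21039/ 17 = -1237.59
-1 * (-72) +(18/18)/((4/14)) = 151/2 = 75.50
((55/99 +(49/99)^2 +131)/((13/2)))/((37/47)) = 121427038/4714281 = 25.76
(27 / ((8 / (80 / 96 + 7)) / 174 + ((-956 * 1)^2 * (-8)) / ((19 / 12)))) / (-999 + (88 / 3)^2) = 216999 / 5142227995768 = 0.00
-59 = -59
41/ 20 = 2.05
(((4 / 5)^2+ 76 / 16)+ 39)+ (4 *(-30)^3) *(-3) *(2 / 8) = 8104439 / 100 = 81044.39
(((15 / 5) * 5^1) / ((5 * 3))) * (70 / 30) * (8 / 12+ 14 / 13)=476 / 117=4.07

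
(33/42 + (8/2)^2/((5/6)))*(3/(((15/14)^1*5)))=1399/125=11.19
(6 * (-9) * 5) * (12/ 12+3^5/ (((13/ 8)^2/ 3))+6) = -12916530/ 169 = -76429.17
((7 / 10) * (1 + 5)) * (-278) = -5838 / 5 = -1167.60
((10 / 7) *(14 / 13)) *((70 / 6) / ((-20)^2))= 7 / 156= 0.04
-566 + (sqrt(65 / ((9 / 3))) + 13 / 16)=-560.53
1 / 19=0.05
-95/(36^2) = -95/1296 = -0.07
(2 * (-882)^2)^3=3766183685829960192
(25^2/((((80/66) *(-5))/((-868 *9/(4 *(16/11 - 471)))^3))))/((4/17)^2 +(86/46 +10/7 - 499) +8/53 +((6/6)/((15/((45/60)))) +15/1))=268953412421719395909/17413395770752289914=15.45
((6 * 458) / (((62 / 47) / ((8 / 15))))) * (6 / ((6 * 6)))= 86104 / 465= 185.17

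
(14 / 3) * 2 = 9.33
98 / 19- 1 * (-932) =17806 / 19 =937.16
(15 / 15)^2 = 1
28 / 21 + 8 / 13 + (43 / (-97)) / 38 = 278459 / 143754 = 1.94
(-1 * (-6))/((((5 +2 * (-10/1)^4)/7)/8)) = 336/20005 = 0.02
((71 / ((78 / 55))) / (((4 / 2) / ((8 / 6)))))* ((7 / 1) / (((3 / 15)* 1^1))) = 136675 / 117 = 1168.16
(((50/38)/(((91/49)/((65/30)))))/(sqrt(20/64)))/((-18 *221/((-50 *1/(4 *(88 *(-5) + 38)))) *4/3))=-875 *sqrt(5)/121535856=-0.00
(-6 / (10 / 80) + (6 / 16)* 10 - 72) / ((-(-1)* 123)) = -155 / 164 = -0.95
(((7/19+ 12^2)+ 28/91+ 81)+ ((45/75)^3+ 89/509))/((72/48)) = 2368484764/15715375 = 150.71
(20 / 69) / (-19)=-20 / 1311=-0.02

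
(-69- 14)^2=6889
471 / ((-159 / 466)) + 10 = -72632 / 53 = -1370.42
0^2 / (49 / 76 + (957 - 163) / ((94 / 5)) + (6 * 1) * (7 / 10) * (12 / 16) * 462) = 0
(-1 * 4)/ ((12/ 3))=-1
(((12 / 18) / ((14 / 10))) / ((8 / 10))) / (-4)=-25 / 168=-0.15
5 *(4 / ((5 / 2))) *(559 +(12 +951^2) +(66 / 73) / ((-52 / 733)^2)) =89334847049 / 12337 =7241213.18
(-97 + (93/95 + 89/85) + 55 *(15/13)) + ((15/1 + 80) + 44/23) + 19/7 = 230241556/3380195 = 68.11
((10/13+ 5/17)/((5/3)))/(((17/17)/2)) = 282/221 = 1.28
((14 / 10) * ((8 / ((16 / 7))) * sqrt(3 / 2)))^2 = 7203 / 200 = 36.02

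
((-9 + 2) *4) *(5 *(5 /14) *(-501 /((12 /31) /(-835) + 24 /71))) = 7672961125 /103398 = 74208.02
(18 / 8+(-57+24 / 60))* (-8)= 2174 / 5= 434.80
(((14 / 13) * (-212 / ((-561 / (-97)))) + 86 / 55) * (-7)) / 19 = 9677234 / 692835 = 13.97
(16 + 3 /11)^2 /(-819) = -32041 /99099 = -0.32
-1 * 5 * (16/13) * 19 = -1520/13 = -116.92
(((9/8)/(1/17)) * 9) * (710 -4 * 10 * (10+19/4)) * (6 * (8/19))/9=110160/19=5797.89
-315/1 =-315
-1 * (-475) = 475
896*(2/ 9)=1792/ 9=199.11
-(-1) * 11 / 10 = 11 / 10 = 1.10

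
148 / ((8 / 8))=148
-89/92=-0.97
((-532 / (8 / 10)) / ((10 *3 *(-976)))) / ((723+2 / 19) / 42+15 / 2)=17689 / 19250624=0.00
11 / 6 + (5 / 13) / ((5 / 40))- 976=-971.09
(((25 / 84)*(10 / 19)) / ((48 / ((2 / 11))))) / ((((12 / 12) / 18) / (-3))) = -375 / 11704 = -0.03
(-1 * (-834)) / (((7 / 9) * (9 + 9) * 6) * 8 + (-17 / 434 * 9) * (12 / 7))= 211141 / 169975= 1.24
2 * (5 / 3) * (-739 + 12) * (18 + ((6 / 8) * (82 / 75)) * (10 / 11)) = -1499074 / 33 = -45426.48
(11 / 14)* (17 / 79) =187 / 1106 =0.17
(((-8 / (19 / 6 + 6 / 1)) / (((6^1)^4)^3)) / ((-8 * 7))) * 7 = 1 / 19953838080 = 0.00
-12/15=-4/5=-0.80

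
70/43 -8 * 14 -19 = -5563/43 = -129.37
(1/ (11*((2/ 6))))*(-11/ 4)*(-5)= 15/ 4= 3.75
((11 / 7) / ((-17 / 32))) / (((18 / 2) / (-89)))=31328 / 1071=29.25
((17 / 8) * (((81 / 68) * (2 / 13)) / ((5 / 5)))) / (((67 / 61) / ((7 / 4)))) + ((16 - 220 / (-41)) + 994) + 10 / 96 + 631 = 11293295653 / 6856512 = 1647.09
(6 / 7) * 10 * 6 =360 / 7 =51.43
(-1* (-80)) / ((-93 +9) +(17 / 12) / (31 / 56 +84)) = -0.95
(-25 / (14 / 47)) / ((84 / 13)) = -15275 / 1176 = -12.99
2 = 2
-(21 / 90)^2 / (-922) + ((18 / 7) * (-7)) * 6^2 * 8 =-4301683151 / 829800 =-5184.00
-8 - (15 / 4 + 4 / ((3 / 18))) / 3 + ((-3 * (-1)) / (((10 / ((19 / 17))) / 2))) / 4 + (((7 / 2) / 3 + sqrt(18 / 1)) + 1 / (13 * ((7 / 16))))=-730487 / 46410 + 3 * sqrt(2)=-11.50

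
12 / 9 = 4 / 3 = 1.33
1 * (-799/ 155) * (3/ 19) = -2397/ 2945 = -0.81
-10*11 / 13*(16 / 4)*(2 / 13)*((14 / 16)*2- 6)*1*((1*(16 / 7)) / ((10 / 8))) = 47872 / 1183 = 40.47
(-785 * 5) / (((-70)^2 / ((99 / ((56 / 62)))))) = -481833 / 5488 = -87.80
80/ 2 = 40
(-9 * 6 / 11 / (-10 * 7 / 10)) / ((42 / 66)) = 54 / 49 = 1.10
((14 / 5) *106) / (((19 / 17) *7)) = 3604 / 95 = 37.94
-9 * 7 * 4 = -252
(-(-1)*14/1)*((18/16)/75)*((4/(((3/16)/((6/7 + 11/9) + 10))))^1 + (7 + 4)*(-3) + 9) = 11042/225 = 49.08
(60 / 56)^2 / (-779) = -225 / 152684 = -0.00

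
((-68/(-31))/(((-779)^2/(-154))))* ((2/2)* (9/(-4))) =23562/18812071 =0.00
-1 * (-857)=857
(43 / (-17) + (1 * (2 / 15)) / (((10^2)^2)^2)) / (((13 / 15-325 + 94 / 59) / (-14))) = -13319249992979 / 121315400000000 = -0.11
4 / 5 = 0.80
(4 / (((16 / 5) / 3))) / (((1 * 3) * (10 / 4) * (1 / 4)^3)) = 32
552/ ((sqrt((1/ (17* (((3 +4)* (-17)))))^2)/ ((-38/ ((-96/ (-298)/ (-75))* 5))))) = 1975853985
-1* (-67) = 67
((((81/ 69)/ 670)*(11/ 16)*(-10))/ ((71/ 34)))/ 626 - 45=-24656868009/ 547930288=-45.00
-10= -10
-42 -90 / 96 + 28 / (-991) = -681265 / 15856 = -42.97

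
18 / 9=2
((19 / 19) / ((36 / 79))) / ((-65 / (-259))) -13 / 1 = -9959 / 2340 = -4.26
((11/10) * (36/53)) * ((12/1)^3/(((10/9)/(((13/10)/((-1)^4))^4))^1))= 2748367908/828125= 3318.78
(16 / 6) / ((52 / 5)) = 10 / 39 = 0.26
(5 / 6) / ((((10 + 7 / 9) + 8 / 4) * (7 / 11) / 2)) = 33 / 161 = 0.20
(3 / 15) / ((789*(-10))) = -1 / 39450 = -0.00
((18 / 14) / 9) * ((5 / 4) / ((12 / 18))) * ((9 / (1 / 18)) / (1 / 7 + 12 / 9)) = 3645 / 124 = 29.40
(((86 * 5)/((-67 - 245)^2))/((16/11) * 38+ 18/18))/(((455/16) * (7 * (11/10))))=215/599734863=0.00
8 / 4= 2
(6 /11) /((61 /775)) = 4650 /671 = 6.93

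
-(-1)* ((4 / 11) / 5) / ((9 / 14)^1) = 56 / 495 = 0.11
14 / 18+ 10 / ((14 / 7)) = 52 / 9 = 5.78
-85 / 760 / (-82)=17 / 12464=0.00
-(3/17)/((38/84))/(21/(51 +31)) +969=312495/323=967.48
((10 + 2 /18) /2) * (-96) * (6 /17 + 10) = -256256 /51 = -5024.63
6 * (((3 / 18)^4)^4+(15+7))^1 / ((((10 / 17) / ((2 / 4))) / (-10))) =-1055095105388561 / 940369969152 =-1122.00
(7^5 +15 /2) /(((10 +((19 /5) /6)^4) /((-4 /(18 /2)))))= -6053220000 /8230321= -735.48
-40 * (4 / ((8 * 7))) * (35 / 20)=-5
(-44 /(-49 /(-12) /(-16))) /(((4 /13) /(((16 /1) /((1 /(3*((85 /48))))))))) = 2333760 /49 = 47627.76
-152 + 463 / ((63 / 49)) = 1873 / 9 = 208.11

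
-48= -48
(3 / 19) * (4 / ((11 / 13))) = 156 / 209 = 0.75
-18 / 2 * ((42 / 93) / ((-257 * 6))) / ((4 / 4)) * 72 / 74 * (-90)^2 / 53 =6123600 / 15623287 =0.39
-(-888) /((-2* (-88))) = 111 /22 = 5.05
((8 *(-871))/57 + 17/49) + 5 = -326498/2793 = -116.90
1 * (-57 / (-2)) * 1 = 57 / 2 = 28.50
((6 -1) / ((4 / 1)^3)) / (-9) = -5 / 576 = -0.01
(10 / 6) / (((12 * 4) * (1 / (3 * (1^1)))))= 5 / 48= 0.10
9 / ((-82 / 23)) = -207 / 82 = -2.52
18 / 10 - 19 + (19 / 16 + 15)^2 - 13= 231.84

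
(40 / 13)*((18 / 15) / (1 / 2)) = 96 / 13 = 7.38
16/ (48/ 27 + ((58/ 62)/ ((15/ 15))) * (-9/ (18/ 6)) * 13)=-4464/ 9683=-0.46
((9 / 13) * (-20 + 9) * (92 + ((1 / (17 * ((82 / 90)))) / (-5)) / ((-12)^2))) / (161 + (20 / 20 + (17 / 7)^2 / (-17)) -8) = -4.56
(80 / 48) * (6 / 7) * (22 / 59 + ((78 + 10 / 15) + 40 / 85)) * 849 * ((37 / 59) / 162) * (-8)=-14315113520 / 4793337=-2986.46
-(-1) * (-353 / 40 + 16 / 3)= -419 / 120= -3.49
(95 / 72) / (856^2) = 95 / 52756992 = 0.00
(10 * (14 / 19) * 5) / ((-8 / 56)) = -4900 / 19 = -257.89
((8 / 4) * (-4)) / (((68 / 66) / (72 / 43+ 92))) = -531696 / 731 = -727.35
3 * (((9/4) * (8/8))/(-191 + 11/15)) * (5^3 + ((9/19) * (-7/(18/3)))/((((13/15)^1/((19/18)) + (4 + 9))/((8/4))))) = -16607025/3747302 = -4.43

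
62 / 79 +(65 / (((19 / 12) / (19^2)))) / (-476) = -285317 / 9401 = -30.35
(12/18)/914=1/1371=0.00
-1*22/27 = -22/27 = -0.81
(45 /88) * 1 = 45 /88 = 0.51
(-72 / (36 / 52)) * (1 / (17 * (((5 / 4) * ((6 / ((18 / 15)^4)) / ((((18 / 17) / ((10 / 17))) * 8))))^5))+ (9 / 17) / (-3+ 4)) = -97758500458972679178256872 / 15832483768463134765625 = -6174.55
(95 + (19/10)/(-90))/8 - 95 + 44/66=-593719/7200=-82.46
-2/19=-0.11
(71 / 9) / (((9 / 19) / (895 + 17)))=410096 / 27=15188.74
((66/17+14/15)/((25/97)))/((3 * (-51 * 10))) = -59558/4876875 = -0.01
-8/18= -4/9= -0.44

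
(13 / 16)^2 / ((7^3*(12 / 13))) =2197 / 1053696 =0.00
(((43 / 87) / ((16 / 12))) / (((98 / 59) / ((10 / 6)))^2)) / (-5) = -748415 / 10026576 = -0.07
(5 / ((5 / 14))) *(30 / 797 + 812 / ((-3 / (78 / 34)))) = -117776708 / 13549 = -8692.65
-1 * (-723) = 723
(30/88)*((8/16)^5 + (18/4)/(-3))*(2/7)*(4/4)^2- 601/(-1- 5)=1478749/14784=100.02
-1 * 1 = -1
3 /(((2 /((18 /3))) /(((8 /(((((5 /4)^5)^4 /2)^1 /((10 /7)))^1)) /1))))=316659348799488 /133514404296875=2.37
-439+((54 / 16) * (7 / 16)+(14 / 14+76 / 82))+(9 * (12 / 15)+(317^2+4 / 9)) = 23630417057 / 236160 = 100061.05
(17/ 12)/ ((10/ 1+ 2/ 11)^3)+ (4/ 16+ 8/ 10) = 88623599/ 84295680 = 1.05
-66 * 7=-462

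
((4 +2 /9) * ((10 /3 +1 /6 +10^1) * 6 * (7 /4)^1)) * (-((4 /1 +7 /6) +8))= -31521 /4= -7880.25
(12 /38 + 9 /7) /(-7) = -213 /931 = -0.23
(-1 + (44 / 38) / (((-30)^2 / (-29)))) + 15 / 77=-554663 / 658350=-0.84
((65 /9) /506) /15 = 13 /13662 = 0.00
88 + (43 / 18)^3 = 592723 / 5832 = 101.63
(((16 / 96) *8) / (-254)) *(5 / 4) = -5 / 762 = -0.01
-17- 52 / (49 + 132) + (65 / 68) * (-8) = -24.93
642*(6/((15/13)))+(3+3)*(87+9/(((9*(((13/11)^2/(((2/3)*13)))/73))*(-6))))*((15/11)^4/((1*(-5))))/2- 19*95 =1436569361/951665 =1509.53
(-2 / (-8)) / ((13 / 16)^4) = 16384 / 28561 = 0.57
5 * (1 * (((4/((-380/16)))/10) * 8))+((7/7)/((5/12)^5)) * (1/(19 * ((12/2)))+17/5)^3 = 8448470745664/2679296875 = 3153.24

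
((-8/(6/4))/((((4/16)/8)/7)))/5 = -3584/15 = -238.93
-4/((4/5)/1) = -5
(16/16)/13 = 1/13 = 0.08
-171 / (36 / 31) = -589 / 4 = -147.25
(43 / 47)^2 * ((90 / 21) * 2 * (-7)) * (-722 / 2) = 40049340 / 2209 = 18130.08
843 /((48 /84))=5901 /4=1475.25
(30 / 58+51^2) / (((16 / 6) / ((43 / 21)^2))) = 11624663 / 2842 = 4090.31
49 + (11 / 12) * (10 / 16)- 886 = -80297 / 96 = -836.43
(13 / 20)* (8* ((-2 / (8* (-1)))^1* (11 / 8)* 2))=143 / 40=3.58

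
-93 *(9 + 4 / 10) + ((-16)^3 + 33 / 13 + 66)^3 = -717619567319552 / 10985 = -65327225063.23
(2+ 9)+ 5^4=636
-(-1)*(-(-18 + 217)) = -199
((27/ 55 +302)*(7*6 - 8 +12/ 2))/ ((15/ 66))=266192/ 5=53238.40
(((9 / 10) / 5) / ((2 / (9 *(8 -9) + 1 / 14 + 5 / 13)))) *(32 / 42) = -1866 / 3185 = -0.59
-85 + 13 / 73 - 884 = -70724 / 73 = -968.82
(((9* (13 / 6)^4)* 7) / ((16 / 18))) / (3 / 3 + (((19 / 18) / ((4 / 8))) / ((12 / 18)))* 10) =47.81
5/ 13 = 0.38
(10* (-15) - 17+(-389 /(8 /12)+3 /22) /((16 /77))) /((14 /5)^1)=-237955 /224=-1062.30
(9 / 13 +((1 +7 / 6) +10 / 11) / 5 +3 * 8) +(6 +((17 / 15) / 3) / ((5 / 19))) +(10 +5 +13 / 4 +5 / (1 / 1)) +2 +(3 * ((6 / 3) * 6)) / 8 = 8042851 / 128700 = 62.49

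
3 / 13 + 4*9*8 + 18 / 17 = 63933 / 221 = 289.29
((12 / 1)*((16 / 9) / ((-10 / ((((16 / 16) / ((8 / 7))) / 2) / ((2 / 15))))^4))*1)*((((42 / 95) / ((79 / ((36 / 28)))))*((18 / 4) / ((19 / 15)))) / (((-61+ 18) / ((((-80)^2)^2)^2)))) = -302456851200000000 / 1226317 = -246638390562.96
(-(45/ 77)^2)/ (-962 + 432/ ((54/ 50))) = 0.00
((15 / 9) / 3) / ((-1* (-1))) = 5 / 9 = 0.56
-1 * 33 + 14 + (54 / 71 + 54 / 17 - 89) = -125604 / 1207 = -104.06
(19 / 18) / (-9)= -19 / 162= -0.12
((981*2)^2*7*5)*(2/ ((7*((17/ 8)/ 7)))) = 2155688640/ 17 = 126805214.12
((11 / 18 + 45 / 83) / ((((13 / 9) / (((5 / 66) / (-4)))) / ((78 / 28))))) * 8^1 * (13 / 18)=-111995 / 460152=-0.24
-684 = -684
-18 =-18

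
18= 18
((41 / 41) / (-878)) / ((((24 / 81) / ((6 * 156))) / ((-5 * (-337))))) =-5322915 / 878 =-6062.55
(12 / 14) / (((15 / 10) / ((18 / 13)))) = 72 / 91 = 0.79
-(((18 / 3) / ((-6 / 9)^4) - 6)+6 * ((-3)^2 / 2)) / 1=-51.38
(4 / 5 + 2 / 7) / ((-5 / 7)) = -38 / 25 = -1.52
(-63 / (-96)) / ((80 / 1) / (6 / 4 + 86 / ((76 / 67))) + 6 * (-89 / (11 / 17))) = -339339 / 426203584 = -0.00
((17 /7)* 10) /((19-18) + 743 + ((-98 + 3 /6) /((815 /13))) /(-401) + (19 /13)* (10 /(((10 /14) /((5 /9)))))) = 2600140140 /80873532229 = 0.03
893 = 893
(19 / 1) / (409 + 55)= 19 / 464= 0.04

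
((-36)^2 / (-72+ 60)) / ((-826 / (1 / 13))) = 54 / 5369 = 0.01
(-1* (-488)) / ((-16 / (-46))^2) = 32269 / 8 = 4033.62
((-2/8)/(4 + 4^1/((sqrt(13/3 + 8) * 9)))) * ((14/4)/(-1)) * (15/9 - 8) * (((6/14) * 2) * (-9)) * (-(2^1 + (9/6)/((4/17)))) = -11445543/127744 + 34371 * sqrt(111)/127744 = -86.76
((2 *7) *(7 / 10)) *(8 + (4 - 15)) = -147 / 5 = -29.40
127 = 127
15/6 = 5/2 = 2.50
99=99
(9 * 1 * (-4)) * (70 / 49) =-360 / 7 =-51.43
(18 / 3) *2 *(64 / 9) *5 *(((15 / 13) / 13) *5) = 32000 / 169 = 189.35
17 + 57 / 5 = 142 / 5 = 28.40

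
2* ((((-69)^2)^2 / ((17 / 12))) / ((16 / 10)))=340006815 / 17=20000400.88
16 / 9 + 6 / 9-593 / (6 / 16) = -14210 / 9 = -1578.89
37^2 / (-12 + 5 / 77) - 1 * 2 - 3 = -110008 / 919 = -119.70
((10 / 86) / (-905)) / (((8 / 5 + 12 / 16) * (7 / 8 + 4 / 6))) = -480 / 13534637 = -0.00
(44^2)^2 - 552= 3747544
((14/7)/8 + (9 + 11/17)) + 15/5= 877/68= 12.90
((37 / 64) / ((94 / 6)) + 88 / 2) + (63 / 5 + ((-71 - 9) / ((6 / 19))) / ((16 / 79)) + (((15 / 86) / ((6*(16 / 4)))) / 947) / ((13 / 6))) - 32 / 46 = -656428451796157 / 549362124480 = -1194.89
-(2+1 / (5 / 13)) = -23 / 5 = -4.60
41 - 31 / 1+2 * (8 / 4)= 14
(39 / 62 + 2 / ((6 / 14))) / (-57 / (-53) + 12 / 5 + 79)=261025 / 4065216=0.06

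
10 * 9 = 90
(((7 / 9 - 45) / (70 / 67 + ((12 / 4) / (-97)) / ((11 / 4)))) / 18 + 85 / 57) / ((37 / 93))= -3122677709 / 1402430166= -2.23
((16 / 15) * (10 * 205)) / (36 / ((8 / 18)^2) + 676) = 26240 / 10299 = 2.55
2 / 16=1 / 8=0.12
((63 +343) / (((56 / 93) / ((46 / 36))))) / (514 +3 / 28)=144739 / 86370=1.68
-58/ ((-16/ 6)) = 87/ 4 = 21.75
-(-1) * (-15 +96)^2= 6561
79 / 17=4.65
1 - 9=-8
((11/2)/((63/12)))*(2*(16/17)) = 704/357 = 1.97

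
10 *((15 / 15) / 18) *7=35 / 9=3.89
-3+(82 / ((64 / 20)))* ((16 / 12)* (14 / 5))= 92.67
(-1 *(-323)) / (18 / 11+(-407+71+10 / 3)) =-10659 / 10924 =-0.98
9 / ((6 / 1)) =3 / 2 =1.50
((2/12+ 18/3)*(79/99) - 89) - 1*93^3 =-477838001/594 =-804441.08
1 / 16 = 0.06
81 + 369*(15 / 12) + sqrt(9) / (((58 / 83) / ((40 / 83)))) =544.32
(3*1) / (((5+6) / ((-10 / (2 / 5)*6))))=-450 / 11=-40.91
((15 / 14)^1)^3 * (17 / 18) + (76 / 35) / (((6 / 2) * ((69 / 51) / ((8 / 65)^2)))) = 9357186767 / 7999446000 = 1.17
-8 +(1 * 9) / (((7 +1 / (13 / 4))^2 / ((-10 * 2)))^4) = -83038371623816 / 10614726900625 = -7.82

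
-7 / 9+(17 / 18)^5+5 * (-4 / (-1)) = 37741553 / 1889568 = 19.97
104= 104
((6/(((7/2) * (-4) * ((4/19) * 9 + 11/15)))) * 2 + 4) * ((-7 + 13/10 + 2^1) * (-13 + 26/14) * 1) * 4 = 605.87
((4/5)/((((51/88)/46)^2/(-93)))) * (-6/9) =4063803392/13005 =312480.08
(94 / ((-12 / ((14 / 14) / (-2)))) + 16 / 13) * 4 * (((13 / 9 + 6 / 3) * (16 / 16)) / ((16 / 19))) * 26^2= 6148571 / 108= 56931.21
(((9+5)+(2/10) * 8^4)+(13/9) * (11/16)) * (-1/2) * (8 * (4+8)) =-40041.27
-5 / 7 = -0.71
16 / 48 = 1 / 3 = 0.33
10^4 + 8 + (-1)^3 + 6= 10013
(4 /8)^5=1 /32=0.03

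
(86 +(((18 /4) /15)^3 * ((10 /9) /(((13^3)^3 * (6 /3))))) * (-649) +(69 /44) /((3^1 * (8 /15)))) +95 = 16982310408320857 /93319594482400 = 181.98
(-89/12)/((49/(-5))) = 445/588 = 0.76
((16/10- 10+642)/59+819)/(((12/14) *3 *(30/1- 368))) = -190379/199420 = -0.95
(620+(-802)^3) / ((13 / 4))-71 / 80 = -165071677083 / 1040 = -158722766.43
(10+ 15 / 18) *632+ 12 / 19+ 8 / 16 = 780649 / 114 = 6847.80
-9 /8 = -1.12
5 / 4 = 1.25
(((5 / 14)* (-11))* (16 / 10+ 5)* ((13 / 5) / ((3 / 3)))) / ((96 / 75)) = -23595 / 448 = -52.67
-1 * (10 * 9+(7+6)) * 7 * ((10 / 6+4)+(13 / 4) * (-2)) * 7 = 25235 / 6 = 4205.83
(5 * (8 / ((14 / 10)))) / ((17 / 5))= 1000 / 119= 8.40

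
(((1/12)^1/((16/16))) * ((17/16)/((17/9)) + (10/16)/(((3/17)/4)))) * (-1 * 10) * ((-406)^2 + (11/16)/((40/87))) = -74585669879/36864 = -2023265.78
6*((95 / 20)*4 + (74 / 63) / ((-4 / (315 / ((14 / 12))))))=-361.71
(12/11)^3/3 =576/1331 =0.43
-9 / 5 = -1.80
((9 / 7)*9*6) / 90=0.77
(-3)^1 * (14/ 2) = -21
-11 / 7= -1.57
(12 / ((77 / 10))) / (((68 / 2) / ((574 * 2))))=9840 / 187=52.62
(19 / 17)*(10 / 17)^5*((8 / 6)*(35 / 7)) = 38000000 / 72412707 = 0.52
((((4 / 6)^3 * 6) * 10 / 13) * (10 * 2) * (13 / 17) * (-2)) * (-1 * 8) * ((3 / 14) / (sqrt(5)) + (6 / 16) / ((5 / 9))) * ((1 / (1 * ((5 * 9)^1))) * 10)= 10240 * sqrt(5) / 3213 + 2560 / 51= 57.32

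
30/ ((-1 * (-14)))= 15/ 7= 2.14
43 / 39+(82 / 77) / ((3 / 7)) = 513 / 143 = 3.59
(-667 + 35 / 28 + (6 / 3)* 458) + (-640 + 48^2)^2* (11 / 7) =121838431 / 28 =4351372.54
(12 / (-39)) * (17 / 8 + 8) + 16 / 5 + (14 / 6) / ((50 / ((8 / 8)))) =128 / 975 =0.13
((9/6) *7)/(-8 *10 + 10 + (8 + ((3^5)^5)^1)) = 21/1694577218762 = 0.00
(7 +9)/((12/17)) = 68/3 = 22.67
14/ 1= 14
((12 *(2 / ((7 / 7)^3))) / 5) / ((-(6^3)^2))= -1 / 9720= -0.00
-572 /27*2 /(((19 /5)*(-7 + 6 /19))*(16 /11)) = 1.15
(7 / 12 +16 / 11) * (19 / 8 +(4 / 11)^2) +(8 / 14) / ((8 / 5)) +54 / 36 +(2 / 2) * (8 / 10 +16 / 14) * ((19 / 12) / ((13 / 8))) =515081113 / 58138080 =8.86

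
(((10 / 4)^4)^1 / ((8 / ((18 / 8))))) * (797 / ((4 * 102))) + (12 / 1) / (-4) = 1285479 / 69632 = 18.46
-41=-41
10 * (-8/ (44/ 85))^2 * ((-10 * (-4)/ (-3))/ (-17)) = 680000/ 363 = 1873.28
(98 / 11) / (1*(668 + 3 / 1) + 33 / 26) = 364 / 27467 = 0.01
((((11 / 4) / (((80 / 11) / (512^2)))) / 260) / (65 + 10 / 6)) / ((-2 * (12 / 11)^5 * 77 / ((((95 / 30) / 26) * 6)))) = -33659659 / 1916460000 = -0.02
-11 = -11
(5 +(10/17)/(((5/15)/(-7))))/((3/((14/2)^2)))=-6125/51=-120.10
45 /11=4.09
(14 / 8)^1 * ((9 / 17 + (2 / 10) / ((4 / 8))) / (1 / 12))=1659 / 85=19.52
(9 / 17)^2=0.28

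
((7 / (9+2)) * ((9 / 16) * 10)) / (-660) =-21 / 3872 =-0.01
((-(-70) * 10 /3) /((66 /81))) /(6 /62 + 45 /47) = 764925 /2816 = 271.64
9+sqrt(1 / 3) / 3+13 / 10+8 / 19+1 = sqrt(3) / 9+2227 / 190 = 11.91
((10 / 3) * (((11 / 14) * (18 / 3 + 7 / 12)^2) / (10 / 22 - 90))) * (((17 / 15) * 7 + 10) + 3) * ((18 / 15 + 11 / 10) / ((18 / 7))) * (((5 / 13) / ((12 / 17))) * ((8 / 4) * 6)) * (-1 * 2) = 46357068307 / 149357520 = 310.38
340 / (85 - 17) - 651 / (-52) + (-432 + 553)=138.52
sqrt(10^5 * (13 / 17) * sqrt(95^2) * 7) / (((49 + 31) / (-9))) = -225 * sqrt(58786) / 68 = -802.25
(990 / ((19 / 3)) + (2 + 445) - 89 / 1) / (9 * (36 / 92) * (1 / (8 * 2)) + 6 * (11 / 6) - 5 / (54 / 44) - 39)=-97094592 / 6013519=-16.15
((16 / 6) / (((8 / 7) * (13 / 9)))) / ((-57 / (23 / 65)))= -161 / 16055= -0.01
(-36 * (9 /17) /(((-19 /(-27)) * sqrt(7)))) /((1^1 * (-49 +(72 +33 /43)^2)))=-4043763 * sqrt(7) /5482947610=-0.00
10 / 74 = 5 / 37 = 0.14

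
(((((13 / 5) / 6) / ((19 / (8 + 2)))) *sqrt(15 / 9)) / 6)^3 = 10985 *sqrt(15) / 360015192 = 0.00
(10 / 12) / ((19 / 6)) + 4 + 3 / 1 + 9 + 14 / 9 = 3047 / 171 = 17.82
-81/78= -27/26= -1.04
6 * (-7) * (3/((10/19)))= -1197/5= -239.40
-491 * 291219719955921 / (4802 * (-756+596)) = 142988882498357211 / 768320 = 186105896629.47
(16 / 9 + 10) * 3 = 106 / 3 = 35.33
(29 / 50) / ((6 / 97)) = 2813 / 300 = 9.38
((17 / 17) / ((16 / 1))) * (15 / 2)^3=26.37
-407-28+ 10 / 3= -1295 / 3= -431.67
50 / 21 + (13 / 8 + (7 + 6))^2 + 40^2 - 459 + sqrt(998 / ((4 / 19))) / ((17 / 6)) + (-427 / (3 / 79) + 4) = -13282835 / 1344 + 3*sqrt(18962) / 17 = -9858.76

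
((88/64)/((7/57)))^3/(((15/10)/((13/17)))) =1068131493/1492736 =715.55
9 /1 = 9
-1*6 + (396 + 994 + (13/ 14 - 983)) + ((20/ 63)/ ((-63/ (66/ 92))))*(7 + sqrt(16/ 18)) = 3494147/ 8694 - 220*sqrt(2)/ 91287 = 401.90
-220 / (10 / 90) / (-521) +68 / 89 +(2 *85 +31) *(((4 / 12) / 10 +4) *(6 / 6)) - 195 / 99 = 12444848929 / 15301770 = 813.29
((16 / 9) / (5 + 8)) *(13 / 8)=2 / 9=0.22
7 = 7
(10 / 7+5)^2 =2025 / 49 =41.33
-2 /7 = -0.29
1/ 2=0.50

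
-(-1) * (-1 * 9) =-9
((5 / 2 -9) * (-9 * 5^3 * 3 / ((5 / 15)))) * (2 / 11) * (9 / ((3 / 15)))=5923125 / 11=538465.91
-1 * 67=-67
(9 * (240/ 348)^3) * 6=432000/ 24389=17.71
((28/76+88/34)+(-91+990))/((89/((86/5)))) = 25054552/143735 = 174.31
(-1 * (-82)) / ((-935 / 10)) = -164 / 187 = -0.88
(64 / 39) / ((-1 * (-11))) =64 / 429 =0.15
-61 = -61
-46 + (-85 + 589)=458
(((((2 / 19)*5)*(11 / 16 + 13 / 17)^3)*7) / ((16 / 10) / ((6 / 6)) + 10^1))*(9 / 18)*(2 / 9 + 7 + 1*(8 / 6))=830462565625 / 199586340864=4.16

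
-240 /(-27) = 80 /9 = 8.89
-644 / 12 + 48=-17 / 3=-5.67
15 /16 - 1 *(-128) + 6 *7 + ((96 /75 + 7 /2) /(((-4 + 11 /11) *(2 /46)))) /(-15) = 3120851 /18000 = 173.38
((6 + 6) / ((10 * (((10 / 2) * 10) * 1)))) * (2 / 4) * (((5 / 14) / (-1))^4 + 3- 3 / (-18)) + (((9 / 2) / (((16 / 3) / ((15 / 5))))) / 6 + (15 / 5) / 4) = 23243029 / 19208000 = 1.21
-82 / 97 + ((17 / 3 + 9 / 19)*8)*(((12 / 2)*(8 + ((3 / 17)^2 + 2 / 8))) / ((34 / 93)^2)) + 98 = 2825908910326 / 153929203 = 18358.50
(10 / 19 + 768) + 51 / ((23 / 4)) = 339722 / 437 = 777.40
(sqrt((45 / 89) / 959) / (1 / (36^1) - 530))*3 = -324*sqrt(426755) / 1628411729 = -0.00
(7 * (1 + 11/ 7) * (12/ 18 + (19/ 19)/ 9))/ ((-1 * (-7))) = 2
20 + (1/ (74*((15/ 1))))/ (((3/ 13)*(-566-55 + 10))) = 3130199/ 156510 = 20.00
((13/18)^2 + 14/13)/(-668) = -6733/2813616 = -0.00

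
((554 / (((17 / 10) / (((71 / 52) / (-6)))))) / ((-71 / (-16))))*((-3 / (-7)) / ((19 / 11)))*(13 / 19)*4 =-487520 / 42959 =-11.35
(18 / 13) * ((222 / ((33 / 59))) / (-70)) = -39294 / 5005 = -7.85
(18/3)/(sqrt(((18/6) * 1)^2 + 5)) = 3 * sqrt(14)/7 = 1.60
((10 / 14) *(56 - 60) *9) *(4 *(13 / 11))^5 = -68436725760 / 1127357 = -60705.46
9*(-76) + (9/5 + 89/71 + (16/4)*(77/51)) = -12219196/18105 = -674.91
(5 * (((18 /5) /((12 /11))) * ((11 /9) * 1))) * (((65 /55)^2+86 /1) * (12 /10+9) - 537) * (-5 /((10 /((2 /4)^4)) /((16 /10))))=-1787 /5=-357.40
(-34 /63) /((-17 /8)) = 16 /63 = 0.25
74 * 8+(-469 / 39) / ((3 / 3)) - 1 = 22580 / 39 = 578.97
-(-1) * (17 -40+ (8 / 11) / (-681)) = -172301 / 7491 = -23.00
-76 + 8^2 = -12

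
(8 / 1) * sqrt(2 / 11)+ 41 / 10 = 8 * sqrt(22) / 11+ 41 / 10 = 7.51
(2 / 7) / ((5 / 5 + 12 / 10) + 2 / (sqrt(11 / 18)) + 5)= 55 / 1211 - 25 * sqrt(22) / 7266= 0.03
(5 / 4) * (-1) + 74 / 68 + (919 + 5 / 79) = 4936339 / 5372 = 918.90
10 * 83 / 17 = 830 / 17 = 48.82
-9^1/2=-9/2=-4.50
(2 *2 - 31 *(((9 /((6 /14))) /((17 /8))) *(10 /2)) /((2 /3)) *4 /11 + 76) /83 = -141280 /15521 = -9.10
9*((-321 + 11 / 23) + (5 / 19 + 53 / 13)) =-16166052 / 5681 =-2845.63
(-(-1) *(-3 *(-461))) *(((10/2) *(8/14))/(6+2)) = 6915/14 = 493.93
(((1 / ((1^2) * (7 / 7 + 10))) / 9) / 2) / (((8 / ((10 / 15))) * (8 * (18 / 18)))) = 1 / 19008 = 0.00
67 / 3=22.33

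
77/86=0.90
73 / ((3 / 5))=365 / 3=121.67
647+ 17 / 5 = 3252 / 5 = 650.40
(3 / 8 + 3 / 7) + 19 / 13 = 1649 / 728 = 2.27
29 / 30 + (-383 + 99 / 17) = -191867 / 510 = -376.21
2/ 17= 0.12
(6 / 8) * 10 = 15 / 2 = 7.50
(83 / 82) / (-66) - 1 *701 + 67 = -3431291 / 5412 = -634.02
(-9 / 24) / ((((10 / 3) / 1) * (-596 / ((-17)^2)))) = 0.05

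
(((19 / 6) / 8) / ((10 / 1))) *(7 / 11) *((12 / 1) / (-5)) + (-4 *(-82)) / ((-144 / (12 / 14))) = -92993 / 46200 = -2.01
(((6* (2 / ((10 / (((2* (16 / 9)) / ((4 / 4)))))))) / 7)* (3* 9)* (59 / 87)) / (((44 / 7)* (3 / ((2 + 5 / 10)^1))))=472 / 319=1.48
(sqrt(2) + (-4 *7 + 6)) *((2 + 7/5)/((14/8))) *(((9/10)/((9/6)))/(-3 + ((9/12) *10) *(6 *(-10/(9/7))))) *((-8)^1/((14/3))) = -0.12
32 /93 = 0.34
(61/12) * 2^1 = 61/6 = 10.17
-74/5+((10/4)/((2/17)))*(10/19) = -687/190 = -3.62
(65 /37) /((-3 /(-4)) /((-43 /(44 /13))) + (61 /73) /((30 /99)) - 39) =-26524550 /548101461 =-0.05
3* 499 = 1497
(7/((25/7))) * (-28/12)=-343/75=-4.57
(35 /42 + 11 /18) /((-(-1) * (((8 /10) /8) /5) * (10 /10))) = 650 /9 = 72.22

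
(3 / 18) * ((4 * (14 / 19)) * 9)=84 / 19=4.42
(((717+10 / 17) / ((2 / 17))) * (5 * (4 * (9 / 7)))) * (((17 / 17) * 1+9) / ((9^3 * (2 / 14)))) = 1219900 / 81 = 15060.49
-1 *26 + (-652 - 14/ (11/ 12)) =-7626/ 11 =-693.27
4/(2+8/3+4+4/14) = 21/47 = 0.45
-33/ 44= -3/ 4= -0.75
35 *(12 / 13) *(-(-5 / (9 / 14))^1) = 9800 / 39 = 251.28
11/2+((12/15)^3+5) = 2753/250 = 11.01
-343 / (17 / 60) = -20580 / 17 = -1210.59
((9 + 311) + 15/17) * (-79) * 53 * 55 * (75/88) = -8565031875/136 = -62978175.55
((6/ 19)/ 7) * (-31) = -186/ 133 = -1.40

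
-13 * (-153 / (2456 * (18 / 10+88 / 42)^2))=21928725 / 410842136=0.05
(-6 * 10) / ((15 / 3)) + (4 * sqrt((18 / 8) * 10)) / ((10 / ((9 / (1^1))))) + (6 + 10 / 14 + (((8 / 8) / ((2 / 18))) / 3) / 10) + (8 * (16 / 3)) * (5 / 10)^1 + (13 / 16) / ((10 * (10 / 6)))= 275459 / 16800 + 27 * sqrt(10) / 5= 33.47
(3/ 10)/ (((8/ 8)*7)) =3/ 70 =0.04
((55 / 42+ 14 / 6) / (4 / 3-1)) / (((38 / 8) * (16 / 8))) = 153 / 133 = 1.15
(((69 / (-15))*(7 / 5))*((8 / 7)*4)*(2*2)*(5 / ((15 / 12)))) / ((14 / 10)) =-11776 / 35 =-336.46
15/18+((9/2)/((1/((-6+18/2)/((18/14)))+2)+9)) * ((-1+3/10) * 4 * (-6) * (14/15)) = 10511/1500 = 7.01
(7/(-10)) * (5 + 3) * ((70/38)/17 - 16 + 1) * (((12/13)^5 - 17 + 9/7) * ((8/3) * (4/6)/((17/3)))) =-393.59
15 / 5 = 3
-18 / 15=-6 / 5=-1.20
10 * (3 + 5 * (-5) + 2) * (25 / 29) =-5000 / 29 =-172.41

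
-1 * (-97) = 97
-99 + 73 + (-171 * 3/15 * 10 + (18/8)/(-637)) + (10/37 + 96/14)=-34021957/94276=-360.88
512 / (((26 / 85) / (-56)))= -1218560 / 13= -93735.38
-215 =-215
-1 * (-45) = 45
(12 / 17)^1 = 12 / 17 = 0.71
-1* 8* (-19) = 152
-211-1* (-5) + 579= 373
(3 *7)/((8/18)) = 189/4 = 47.25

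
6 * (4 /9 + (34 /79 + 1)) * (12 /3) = 10664 /237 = 45.00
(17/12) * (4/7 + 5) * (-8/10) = -221/35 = -6.31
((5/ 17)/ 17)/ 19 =5/ 5491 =0.00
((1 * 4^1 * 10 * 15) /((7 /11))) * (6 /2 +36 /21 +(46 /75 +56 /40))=310816 /49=6343.18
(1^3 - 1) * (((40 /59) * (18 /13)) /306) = 0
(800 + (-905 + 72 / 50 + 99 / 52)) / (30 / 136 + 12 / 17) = -109.72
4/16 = 1/4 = 0.25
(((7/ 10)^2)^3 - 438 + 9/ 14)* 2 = -3060676457/ 3500000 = -874.48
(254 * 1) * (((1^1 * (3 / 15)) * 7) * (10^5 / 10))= 3556000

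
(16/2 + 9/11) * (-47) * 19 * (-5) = 433105/11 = 39373.18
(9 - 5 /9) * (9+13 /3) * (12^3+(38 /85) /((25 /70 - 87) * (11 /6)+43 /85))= 1979622780160 /10174887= 194559.68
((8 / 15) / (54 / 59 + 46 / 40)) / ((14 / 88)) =83072 / 51177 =1.62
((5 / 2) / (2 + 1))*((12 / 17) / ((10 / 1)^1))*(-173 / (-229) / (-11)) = -173 / 42823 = -0.00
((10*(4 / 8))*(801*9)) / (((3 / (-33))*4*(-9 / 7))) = 308385 / 4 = 77096.25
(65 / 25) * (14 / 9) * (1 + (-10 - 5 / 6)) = -5369 / 135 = -39.77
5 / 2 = 2.50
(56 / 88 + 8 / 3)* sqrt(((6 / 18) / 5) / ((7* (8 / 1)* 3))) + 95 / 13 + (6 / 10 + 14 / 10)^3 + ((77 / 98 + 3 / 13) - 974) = -174297 / 182 + 109* sqrt(70) / 13860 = -957.61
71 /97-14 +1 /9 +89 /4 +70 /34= 662021 /59364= 11.15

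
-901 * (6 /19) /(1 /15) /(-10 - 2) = 13515 /38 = 355.66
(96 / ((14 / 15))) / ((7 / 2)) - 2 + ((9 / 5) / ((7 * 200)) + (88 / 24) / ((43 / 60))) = 32.51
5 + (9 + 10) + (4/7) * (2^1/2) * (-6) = 144/7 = 20.57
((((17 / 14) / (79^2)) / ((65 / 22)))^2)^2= 1222830961 / 65022298420061771386950625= 0.00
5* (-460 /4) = -575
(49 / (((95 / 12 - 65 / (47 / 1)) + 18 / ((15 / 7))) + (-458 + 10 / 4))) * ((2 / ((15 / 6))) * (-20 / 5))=442176 / 1242397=0.36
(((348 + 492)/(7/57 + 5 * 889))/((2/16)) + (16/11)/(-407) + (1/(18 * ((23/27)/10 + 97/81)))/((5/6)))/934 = 32835583303/19657130040449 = 0.00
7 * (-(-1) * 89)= 623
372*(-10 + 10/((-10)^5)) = -9300093/2500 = -3720.04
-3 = -3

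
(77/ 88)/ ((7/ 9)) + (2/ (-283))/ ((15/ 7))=38093/ 33960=1.12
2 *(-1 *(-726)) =1452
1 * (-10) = -10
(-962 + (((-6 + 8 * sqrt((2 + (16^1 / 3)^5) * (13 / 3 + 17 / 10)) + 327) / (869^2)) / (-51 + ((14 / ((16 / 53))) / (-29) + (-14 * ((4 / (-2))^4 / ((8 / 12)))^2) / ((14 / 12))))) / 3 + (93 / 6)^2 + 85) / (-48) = 116 * sqrt(474700555) / 1482517881949005 + 3107796745222025 / 234274430727744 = 13.27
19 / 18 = 1.06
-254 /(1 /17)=-4318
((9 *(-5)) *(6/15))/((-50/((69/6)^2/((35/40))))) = 9522/175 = 54.41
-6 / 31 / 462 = -1 / 2387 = -0.00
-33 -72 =-105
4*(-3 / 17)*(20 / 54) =-40 / 153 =-0.26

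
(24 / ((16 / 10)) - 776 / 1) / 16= -761 / 16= -47.56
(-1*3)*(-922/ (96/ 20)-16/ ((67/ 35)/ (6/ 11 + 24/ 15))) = 630.05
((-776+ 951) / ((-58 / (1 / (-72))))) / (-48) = -175 / 200448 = -0.00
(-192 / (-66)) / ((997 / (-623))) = -19936 / 10967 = -1.82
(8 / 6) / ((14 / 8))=16 / 21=0.76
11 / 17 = 0.65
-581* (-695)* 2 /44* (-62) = -1137967.73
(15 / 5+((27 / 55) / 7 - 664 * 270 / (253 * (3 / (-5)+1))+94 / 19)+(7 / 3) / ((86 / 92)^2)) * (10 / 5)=-3286651151144 / 933255015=-3521.71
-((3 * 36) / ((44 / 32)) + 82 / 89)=-77798 / 979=-79.47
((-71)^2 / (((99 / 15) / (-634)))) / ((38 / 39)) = -103869805 / 209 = -496984.71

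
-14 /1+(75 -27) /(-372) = -438 /31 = -14.13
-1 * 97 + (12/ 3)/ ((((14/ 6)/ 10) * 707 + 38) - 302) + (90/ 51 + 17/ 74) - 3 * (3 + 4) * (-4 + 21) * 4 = -5692411671/ 3737518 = -1523.05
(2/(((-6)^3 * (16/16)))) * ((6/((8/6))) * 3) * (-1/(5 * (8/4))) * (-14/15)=-7/600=-0.01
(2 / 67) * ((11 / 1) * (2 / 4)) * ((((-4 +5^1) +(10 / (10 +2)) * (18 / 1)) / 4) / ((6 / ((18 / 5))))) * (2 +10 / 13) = 1.09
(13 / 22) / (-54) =-0.01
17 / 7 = 2.43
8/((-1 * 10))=-4/5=-0.80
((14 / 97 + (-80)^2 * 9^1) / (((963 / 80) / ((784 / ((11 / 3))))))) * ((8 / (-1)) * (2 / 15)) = -1121376198656 / 1027521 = -1091341.39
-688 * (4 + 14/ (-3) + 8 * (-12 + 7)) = 83936/ 3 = 27978.67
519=519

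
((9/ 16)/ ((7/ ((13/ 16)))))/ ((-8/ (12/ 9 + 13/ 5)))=-2301/ 71680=-0.03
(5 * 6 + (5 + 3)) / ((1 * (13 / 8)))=304 / 13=23.38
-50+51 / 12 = -183 / 4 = -45.75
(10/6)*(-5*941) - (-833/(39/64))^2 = -2854096519/1521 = -1876460.56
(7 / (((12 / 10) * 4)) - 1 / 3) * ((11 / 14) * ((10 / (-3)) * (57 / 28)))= -9405 / 1568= -6.00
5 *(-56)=-280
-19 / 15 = -1.27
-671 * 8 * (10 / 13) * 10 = -536800 / 13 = -41292.31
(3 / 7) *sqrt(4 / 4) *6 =18 / 7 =2.57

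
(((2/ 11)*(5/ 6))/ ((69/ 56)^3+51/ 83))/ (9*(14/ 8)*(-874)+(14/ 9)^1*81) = -20823040/ 4658270684463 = -0.00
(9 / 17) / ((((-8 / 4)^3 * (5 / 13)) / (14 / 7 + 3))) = -117 / 136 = -0.86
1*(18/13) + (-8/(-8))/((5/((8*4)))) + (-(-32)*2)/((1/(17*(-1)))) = -70214/65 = -1080.22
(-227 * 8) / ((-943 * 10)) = 908 / 4715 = 0.19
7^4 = 2401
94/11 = 8.55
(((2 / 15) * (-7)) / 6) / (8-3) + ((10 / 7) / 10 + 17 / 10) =5707 / 3150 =1.81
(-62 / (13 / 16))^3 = -976191488 / 2197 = -444329.31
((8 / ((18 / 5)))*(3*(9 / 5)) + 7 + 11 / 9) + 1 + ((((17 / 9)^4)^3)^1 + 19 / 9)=589212259747651 / 282429536481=2086.23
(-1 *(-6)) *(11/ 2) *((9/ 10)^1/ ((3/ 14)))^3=305613/ 125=2444.90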